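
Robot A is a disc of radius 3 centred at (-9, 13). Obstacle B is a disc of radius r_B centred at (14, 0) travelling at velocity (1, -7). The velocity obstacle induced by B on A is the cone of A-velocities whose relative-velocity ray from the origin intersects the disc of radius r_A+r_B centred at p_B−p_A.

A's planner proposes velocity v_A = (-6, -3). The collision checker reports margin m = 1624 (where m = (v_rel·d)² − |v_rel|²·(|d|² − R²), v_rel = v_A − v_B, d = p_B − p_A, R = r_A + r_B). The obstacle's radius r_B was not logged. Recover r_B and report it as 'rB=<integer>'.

m = 1624
d = (23, -13);  v_rel = (-7, 4),  |v_rel|² = 65
v_rel×d = (-7)·(-13) − (4)·(23) = -1
since m = R²·65 − (-1)²:  R² = (1 + 1624) / 65 = 25
R = √25 = 5  ⇒  r_B = 5 − 3 = 2

rB=2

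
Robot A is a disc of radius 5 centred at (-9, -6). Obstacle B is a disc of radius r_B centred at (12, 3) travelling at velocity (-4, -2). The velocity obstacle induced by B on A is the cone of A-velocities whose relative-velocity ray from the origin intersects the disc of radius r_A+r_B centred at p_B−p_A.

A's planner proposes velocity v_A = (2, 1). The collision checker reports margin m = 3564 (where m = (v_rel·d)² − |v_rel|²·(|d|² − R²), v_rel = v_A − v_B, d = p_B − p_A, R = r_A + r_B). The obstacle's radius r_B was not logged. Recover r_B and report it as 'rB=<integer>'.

m = 3564
d = (21, 9);  v_rel = (6, 3),  |v_rel|² = 45
v_rel×d = (6)·(9) − (3)·(21) = -9
since m = R²·45 − (-9)²:  R² = (81 + 3564) / 45 = 81
R = √81 = 9  ⇒  r_B = 9 − 5 = 4

rB=4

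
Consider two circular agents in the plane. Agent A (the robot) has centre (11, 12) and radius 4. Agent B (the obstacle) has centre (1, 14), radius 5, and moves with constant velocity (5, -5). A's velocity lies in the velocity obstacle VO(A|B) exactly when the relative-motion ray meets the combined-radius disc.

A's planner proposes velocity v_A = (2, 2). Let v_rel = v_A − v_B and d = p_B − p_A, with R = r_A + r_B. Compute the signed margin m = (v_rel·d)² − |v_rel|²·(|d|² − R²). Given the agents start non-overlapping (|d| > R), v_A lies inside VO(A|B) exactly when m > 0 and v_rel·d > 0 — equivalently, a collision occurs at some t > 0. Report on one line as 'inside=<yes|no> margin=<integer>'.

d = (-10, 2),  |d|² = 104;  R = 4+5 = 9,  c = 104−9² = 23
v_rel = (-3, 7),  |v_rel|² = 58;  v_rel·d = (-3)·(-10) + (7)·(2) = 44
58·t² − 88·t + 23 = 0  ⇒  m = 44² − 58·23 = 602
m = 602 > 0,  v_rel·d = 44 > 0  ⇒  inside

inside=yes margin=602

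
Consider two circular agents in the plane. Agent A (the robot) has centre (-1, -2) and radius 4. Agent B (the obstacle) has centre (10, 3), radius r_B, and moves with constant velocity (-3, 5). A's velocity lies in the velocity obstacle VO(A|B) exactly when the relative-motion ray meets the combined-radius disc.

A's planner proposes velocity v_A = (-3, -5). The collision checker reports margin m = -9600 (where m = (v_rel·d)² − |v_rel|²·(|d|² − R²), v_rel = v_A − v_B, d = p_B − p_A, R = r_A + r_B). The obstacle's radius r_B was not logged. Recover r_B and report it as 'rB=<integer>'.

m = -9600
d = (11, 5);  v_rel = (0, -10),  |v_rel|² = 100
v_rel×d = (0)·(5) − (-10)·(11) = 110
since m = R²·100 − 110²:  R² = (12100 + -9600) / 100 = 25
R = √25 = 5  ⇒  r_B = 5 − 4 = 1

rB=1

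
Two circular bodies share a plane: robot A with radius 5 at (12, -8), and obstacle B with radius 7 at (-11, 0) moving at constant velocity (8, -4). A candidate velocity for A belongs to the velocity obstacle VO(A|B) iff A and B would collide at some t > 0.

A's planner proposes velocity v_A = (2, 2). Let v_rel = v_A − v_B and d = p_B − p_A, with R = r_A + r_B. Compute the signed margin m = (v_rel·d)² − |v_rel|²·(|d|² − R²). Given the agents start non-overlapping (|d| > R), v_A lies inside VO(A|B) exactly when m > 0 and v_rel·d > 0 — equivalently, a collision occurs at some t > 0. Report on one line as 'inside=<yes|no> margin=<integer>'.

d = (-23, 8),  |d|² = 593;  R = 5+7 = 12,  c = 593−12² = 449
v_rel = (-6, 6),  |v_rel|² = 72;  v_rel·d = (-6)·(-23) + (6)·(8) = 186
72·t² − 372·t + 449 = 0  ⇒  m = 186² − 72·449 = 2268
m = 2268 > 0,  v_rel·d = 186 > 0  ⇒  inside

inside=yes margin=2268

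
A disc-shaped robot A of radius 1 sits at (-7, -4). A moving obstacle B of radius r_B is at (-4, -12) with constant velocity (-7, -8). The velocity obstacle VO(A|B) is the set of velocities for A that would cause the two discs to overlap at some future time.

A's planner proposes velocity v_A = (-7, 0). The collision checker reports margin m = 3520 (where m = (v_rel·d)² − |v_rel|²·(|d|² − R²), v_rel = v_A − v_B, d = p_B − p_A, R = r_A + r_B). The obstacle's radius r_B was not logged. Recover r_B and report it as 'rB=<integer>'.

m = 3520
d = (3, -8);  v_rel = (0, 8),  |v_rel|² = 64
v_rel×d = (0)·(-8) − (8)·(3) = -24
since m = R²·64 − (-24)²:  R² = (576 + 3520) / 64 = 64
R = √64 = 8  ⇒  r_B = 8 − 1 = 7

rB=7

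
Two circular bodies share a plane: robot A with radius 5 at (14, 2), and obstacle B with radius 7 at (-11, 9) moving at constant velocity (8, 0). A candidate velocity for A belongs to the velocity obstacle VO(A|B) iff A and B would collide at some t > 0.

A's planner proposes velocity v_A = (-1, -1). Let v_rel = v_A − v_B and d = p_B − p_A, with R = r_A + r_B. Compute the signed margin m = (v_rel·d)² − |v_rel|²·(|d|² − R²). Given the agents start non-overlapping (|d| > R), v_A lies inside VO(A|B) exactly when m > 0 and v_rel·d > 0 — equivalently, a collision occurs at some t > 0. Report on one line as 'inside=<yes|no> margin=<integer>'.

d = (-25, 7),  |d|² = 674;  R = 5+7 = 12,  c = 674−12² = 530
v_rel = (-9, -1),  |v_rel|² = 82;  v_rel·d = (-9)·(-25) + (-1)·(7) = 218
82·t² − 436·t + 530 = 0  ⇒  m = 218² − 82·530 = 4064
m = 4064 > 0,  v_rel·d = 218 > 0  ⇒  inside

inside=yes margin=4064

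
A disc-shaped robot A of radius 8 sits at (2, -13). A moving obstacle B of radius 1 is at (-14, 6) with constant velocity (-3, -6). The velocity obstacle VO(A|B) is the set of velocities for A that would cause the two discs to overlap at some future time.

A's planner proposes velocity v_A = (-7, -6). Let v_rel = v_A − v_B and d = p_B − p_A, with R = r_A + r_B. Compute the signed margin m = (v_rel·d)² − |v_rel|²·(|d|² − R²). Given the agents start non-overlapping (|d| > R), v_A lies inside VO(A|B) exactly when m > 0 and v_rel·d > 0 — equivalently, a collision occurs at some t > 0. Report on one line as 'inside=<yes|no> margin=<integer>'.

d = (-16, 19),  |d|² = 617;  R = 8+1 = 9,  c = 617−9² = 536
v_rel = (-4, 0),  |v_rel|² = 16;  v_rel·d = (-4)·(-16) + (0)·(19) = 64
16·t² − 128·t + 536 = 0  ⇒  m = 64² − 16·536 = -4480
m = -4480 < 0,  v_rel·d = 64 > 0  ⇒  outside

inside=no margin=-4480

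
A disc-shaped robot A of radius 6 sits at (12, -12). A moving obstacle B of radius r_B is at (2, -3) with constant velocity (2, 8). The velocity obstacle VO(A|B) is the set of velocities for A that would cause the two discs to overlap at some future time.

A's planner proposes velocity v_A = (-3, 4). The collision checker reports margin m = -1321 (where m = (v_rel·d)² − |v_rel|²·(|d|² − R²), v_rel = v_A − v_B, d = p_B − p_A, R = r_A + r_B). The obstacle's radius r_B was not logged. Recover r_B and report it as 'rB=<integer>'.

m = -1321
d = (-10, 9);  v_rel = (-5, -4),  |v_rel|² = 41
v_rel×d = (-5)·(9) − (-4)·(-10) = -85
since m = R²·41 − (-85)²:  R² = (7225 + -1321) / 41 = 144
R = √144 = 12  ⇒  r_B = 12 − 6 = 6

rB=6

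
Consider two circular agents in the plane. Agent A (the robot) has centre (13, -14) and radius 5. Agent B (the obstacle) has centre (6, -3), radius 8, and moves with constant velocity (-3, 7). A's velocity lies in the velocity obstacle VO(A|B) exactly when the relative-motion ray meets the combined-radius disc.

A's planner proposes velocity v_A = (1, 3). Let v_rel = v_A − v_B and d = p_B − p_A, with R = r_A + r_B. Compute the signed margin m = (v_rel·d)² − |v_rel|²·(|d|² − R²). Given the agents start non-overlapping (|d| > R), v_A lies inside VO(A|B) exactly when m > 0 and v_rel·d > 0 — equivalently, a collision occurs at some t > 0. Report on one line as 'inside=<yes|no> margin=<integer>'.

d = (-7, 11),  |d|² = 170;  R = 5+8 = 13,  c = 170−13² = 1
v_rel = (4, -4),  |v_rel|² = 32;  v_rel·d = (4)·(-7) + (-4)·(11) = -72
32·t² + 144·t + 1 = 0  ⇒  m = (-72)² − 32·1 = 5152
m = 5152 > 0,  v_rel·d = -72 < 0  ⇒  outside

inside=no margin=5152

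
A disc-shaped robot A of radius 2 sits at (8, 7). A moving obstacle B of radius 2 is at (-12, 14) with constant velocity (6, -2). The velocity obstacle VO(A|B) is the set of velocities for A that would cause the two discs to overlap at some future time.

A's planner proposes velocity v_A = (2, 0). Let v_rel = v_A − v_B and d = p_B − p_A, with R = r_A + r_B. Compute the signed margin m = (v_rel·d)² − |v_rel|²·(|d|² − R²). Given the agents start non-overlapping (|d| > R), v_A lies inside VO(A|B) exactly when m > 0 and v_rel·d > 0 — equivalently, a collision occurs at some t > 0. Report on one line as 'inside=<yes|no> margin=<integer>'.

d = (-20, 7),  |d|² = 449;  R = 2+2 = 4,  c = 449−4² = 433
v_rel = (-4, 2),  |v_rel|² = 20;  v_rel·d = (-4)·(-20) + (2)·(7) = 94
20·t² − 188·t + 433 = 0  ⇒  m = 94² − 20·433 = 176
m = 176 > 0,  v_rel·d = 94 > 0  ⇒  inside

inside=yes margin=176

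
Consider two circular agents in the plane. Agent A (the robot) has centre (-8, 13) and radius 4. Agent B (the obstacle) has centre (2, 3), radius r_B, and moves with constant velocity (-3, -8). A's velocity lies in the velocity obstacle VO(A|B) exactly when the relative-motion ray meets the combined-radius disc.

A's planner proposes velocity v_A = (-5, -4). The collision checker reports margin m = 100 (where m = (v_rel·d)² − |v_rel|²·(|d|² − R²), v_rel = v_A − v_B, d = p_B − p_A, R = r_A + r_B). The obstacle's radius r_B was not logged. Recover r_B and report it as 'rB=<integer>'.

m = 100
d = (10, -10);  v_rel = (-2, 4),  |v_rel|² = 20
v_rel×d = (-2)·(-10) − (4)·(10) = -20
since m = R²·20 − (-20)²:  R² = (400 + 100) / 20 = 25
R = √25 = 5  ⇒  r_B = 5 − 4 = 1

rB=1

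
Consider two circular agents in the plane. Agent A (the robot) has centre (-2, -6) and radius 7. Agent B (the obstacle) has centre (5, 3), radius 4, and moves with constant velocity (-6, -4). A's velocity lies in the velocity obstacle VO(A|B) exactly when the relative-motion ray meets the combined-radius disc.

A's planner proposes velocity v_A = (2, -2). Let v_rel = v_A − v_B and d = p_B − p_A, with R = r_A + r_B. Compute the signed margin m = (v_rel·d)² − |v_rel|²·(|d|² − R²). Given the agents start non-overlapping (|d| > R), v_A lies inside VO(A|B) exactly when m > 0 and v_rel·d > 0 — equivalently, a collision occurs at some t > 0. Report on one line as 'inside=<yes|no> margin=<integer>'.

d = (7, 9),  |d|² = 130;  R = 7+4 = 11,  c = 130−11² = 9
v_rel = (8, 2),  |v_rel|² = 68;  v_rel·d = (8)·(7) + (2)·(9) = 74
68·t² − 148·t + 9 = 0  ⇒  m = 74² − 68·9 = 4864
m = 4864 > 0,  v_rel·d = 74 > 0  ⇒  inside

inside=yes margin=4864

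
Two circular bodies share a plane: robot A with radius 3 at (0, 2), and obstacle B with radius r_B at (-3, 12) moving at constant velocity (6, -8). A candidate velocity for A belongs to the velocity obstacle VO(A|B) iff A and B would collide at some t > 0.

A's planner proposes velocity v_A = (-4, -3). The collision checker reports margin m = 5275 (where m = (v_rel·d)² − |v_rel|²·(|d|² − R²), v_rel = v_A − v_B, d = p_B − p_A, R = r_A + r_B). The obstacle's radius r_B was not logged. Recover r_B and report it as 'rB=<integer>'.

m = 5275
d = (-3, 10);  v_rel = (-10, 5),  |v_rel|² = 125
v_rel×d = (-10)·(10) − (5)·(-3) = -85
since m = R²·125 − (-85)²:  R² = (7225 + 5275) / 125 = 100
R = √100 = 10  ⇒  r_B = 10 − 3 = 7

rB=7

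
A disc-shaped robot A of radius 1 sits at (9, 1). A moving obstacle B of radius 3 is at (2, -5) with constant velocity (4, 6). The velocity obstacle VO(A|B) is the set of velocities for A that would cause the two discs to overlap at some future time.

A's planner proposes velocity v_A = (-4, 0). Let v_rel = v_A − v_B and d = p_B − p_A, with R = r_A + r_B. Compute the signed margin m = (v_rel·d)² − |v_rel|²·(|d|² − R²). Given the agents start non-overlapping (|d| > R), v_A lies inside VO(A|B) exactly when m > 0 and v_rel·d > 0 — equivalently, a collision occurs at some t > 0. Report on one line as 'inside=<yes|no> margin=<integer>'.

d = (-7, -6),  |d|² = 85;  R = 1+3 = 4,  c = 85−4² = 69
v_rel = (-8, -6),  |v_rel|² = 100;  v_rel·d = (-8)·(-7) + (-6)·(-6) = 92
100·t² − 184·t + 69 = 0  ⇒  m = 92² − 100·69 = 1564
m = 1564 > 0,  v_rel·d = 92 > 0  ⇒  inside

inside=yes margin=1564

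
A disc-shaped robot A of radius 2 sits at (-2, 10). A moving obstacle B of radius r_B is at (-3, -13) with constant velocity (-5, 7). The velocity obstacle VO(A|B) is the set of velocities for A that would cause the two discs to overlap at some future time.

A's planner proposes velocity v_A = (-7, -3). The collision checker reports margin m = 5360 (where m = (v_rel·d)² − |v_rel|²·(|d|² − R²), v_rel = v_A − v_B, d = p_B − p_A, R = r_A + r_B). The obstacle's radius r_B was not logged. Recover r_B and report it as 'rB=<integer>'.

m = 5360
d = (-1, -23);  v_rel = (-2, -10),  |v_rel|² = 104
v_rel×d = (-2)·(-23) − (-10)·(-1) = 36
since m = R²·104 − 36²:  R² = (1296 + 5360) / 104 = 64
R = √64 = 8  ⇒  r_B = 8 − 2 = 6

rB=6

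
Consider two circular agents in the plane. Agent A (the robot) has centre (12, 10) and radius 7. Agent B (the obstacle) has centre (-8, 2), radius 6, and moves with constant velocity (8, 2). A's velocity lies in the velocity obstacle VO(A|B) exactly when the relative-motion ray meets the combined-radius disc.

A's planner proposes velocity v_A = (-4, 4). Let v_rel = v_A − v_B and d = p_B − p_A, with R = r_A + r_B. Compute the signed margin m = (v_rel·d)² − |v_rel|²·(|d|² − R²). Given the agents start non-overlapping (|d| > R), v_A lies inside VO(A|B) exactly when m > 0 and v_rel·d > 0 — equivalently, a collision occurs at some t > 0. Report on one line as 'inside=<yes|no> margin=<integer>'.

d = (-20, -8),  |d|² = 464;  R = 7+6 = 13,  c = 464−13² = 295
v_rel = (-12, 2),  |v_rel|² = 148;  v_rel·d = (-12)·(-20) + (2)·(-8) = 224
148·t² − 448·t + 295 = 0  ⇒  m = 224² − 148·295 = 6516
m = 6516 > 0,  v_rel·d = 224 > 0  ⇒  inside

inside=yes margin=6516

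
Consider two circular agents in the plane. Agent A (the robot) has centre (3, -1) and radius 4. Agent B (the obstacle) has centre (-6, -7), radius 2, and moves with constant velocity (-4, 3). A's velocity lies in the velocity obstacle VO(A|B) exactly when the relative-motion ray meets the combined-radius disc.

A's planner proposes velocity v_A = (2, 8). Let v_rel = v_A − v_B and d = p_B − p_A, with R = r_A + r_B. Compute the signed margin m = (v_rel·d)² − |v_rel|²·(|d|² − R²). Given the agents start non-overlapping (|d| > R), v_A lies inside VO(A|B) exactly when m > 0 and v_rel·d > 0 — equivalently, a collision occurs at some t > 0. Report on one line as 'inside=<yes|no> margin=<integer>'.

d = (-9, -6),  |d|² = 117;  R = 4+2 = 6,  c = 117−6² = 81
v_rel = (6, 5),  |v_rel|² = 61;  v_rel·d = (6)·(-9) + (5)·(-6) = -84
61·t² + 168·t + 81 = 0  ⇒  m = (-84)² − 61·81 = 2115
m = 2115 > 0,  v_rel·d = -84 < 0  ⇒  outside

inside=no margin=2115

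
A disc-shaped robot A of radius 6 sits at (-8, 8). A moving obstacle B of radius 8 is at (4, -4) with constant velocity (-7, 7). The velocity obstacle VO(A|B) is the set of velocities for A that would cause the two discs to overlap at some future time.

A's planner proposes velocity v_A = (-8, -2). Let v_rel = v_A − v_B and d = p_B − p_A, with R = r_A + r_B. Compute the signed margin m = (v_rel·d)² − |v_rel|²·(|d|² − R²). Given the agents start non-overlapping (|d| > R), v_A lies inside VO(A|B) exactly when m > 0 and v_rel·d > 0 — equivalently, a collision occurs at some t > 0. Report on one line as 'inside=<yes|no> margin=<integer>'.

d = (12, -12),  |d|² = 288;  R = 6+8 = 14,  c = 288−14² = 92
v_rel = (-1, -9),  |v_rel|² = 82;  v_rel·d = (-1)·(12) + (-9)·(-12) = 96
82·t² − 192·t + 92 = 0  ⇒  m = 96² − 82·92 = 1672
m = 1672 > 0,  v_rel·d = 96 > 0  ⇒  inside

inside=yes margin=1672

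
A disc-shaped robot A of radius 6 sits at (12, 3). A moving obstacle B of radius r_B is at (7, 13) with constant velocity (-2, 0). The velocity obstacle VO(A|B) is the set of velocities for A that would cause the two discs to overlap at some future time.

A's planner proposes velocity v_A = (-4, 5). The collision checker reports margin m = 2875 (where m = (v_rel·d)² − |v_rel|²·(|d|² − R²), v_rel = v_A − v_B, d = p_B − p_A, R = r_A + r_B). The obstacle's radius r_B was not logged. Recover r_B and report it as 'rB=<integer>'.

m = 2875
d = (-5, 10);  v_rel = (-2, 5),  |v_rel|² = 29
v_rel×d = (-2)·(10) − (5)·(-5) = 5
since m = R²·29 − 5²:  R² = (25 + 2875) / 29 = 100
R = √100 = 10  ⇒  r_B = 10 − 6 = 4

rB=4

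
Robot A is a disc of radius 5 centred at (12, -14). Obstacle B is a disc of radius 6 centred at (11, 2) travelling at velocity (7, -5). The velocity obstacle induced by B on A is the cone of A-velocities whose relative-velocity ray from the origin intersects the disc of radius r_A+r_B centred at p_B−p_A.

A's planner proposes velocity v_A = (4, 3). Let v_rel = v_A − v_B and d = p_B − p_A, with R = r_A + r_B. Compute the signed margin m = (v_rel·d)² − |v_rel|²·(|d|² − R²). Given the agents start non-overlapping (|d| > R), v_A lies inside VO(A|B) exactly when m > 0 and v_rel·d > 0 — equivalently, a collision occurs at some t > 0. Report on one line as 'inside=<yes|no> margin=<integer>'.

d = (-1, 16),  |d|² = 257;  R = 5+6 = 11,  c = 257−11² = 136
v_rel = (-3, 8),  |v_rel|² = 73;  v_rel·d = (-3)·(-1) + (8)·(16) = 131
73·t² − 262·t + 136 = 0  ⇒  m = 131² − 73·136 = 7233
m = 7233 > 0,  v_rel·d = 131 > 0  ⇒  inside

inside=yes margin=7233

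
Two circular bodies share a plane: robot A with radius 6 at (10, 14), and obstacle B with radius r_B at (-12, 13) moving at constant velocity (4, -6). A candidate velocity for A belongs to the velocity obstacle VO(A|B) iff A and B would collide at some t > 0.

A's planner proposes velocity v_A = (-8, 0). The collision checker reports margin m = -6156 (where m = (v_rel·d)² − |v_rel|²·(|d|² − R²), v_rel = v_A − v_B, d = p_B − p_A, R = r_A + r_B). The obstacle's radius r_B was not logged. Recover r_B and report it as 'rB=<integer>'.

m = -6156
d = (-22, -1);  v_rel = (-12, 6),  |v_rel|² = 180
v_rel×d = (-12)·(-1) − (6)·(-22) = 144
since m = R²·180 − 144²:  R² = (20736 + -6156) / 180 = 81
R = √81 = 9  ⇒  r_B = 9 − 6 = 3

rB=3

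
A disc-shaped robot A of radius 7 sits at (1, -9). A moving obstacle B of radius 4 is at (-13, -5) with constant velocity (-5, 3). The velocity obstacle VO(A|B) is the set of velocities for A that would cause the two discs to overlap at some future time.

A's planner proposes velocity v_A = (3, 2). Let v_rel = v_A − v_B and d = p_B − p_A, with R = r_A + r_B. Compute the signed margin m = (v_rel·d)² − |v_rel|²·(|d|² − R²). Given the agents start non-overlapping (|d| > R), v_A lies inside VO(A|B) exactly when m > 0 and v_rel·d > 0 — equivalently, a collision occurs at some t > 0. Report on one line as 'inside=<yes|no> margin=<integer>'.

d = (-14, 4),  |d|² = 212;  R = 7+4 = 11,  c = 212−11² = 91
v_rel = (8, -1),  |v_rel|² = 65;  v_rel·d = (8)·(-14) + (-1)·(4) = -116
65·t² + 232·t + 91 = 0  ⇒  m = (-116)² − 65·91 = 7541
m = 7541 > 0,  v_rel·d = -116 < 0  ⇒  outside

inside=no margin=7541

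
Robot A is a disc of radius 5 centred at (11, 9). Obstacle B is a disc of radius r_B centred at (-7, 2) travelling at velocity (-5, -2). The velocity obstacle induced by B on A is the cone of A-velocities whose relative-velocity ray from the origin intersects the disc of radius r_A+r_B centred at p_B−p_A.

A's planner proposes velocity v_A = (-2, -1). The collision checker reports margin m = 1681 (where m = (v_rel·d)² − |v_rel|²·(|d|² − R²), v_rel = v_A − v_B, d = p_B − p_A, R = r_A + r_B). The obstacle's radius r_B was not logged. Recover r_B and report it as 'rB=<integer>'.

m = 1681
d = (-18, -7);  v_rel = (3, 1),  |v_rel|² = 10
v_rel×d = (3)·(-7) − (1)·(-18) = -3
since m = R²·10 − (-3)²:  R² = (9 + 1681) / 10 = 169
R = √169 = 13  ⇒  r_B = 13 − 5 = 8

rB=8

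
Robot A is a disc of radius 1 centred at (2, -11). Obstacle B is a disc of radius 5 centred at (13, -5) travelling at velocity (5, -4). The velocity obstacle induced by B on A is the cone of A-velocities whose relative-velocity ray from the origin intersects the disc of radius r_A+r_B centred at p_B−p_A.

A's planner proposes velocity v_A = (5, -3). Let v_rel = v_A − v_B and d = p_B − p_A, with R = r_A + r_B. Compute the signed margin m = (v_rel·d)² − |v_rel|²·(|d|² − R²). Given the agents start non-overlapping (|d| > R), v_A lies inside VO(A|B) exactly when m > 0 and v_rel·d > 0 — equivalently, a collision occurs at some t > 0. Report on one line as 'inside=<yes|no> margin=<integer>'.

d = (11, 6),  |d|² = 157;  R = 1+5 = 6,  c = 157−6² = 121
v_rel = (0, 1),  |v_rel|² = 1;  v_rel·d = (0)·(11) + (1)·(6) = 6
1·t² − 12·t + 121 = 0  ⇒  m = 6² − 1·121 = -85
m = -85 < 0,  v_rel·d = 6 > 0  ⇒  outside

inside=no margin=-85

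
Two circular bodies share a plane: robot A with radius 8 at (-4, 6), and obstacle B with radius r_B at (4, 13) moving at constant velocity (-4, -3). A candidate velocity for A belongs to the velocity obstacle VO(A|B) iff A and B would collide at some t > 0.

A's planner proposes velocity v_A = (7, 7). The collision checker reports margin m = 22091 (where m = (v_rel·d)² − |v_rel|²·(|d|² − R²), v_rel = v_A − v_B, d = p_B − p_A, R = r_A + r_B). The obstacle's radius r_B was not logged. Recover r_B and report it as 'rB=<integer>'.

m = 22091
d = (8, 7);  v_rel = (11, 10),  |v_rel|² = 221
v_rel×d = (11)·(7) − (10)·(8) = -3
since m = R²·221 − (-3)²:  R² = (9 + 22091) / 221 = 100
R = √100 = 10  ⇒  r_B = 10 − 8 = 2

rB=2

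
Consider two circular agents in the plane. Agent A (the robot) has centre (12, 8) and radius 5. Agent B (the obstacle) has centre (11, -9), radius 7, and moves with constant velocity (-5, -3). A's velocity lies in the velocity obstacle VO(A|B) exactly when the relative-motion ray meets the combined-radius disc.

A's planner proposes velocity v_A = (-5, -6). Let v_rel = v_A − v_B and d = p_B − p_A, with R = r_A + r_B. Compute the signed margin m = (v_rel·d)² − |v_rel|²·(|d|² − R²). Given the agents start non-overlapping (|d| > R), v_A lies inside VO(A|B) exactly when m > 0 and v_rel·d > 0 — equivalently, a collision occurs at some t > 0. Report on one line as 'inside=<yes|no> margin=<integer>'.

d = (-1, -17),  |d|² = 290;  R = 5+7 = 12,  c = 290−12² = 146
v_rel = (0, -3),  |v_rel|² = 9;  v_rel·d = (0)·(-1) + (-3)·(-17) = 51
9·t² − 102·t + 146 = 0  ⇒  m = 51² − 9·146 = 1287
m = 1287 > 0,  v_rel·d = 51 > 0  ⇒  inside

inside=yes margin=1287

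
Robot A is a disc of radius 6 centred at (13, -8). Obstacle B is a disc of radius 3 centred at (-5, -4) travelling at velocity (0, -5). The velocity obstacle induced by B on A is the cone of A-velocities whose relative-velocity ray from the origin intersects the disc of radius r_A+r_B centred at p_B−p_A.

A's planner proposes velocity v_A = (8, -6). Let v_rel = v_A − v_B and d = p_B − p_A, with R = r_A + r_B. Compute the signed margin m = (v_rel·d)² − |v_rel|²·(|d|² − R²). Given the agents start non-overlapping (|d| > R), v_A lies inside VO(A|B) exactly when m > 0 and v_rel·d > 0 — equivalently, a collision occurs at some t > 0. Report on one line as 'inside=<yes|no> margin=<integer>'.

d = (-18, 4),  |d|² = 340;  R = 6+3 = 9,  c = 340−9² = 259
v_rel = (8, -1),  |v_rel|² = 65;  v_rel·d = (8)·(-18) + (-1)·(4) = -148
65·t² + 296·t + 259 = 0  ⇒  m = (-148)² − 65·259 = 5069
m = 5069 > 0,  v_rel·d = -148 < 0  ⇒  outside

inside=no margin=5069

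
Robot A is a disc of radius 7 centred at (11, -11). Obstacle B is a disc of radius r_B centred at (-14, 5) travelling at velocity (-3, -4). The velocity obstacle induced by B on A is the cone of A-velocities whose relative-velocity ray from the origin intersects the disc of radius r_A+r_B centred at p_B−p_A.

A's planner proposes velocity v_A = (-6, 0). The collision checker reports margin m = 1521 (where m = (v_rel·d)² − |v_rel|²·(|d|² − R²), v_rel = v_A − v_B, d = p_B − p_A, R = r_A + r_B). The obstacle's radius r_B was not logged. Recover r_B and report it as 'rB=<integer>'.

m = 1521
d = (-25, 16);  v_rel = (-3, 4),  |v_rel|² = 25
v_rel×d = (-3)·(16) − (4)·(-25) = 52
since m = R²·25 − 52²:  R² = (2704 + 1521) / 25 = 169
R = √169 = 13  ⇒  r_B = 13 − 7 = 6

rB=6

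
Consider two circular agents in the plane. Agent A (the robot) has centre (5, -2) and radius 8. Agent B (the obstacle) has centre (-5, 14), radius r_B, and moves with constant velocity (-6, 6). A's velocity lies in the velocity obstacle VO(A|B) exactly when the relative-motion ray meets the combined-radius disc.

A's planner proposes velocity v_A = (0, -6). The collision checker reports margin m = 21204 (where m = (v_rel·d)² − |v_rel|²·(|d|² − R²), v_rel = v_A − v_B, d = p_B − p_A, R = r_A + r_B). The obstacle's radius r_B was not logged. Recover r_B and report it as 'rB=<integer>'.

m = 21204
d = (-10, 16);  v_rel = (6, -12),  |v_rel|² = 180
v_rel×d = (6)·(16) − (-12)·(-10) = -24
since m = R²·180 − (-24)²:  R² = (576 + 21204) / 180 = 121
R = √121 = 11  ⇒  r_B = 11 − 8 = 3

rB=3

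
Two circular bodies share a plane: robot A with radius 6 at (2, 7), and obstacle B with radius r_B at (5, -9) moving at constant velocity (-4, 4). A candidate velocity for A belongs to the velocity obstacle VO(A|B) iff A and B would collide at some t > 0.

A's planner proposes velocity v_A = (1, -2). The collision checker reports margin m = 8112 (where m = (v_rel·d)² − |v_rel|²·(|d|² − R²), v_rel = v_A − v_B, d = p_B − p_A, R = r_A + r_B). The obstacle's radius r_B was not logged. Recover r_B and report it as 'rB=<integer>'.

m = 8112
d = (3, -16);  v_rel = (5, -6),  |v_rel|² = 61
v_rel×d = (5)·(-16) − (-6)·(3) = -62
since m = R²·61 − (-62)²:  R² = (3844 + 8112) / 61 = 196
R = √196 = 14  ⇒  r_B = 14 − 6 = 8

rB=8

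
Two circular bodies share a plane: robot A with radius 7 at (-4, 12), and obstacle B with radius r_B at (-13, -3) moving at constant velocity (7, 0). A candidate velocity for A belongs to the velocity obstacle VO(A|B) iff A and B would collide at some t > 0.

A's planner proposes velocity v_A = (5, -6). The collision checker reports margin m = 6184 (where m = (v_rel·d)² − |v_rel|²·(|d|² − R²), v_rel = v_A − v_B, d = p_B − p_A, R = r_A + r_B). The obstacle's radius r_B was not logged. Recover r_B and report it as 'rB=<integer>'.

m = 6184
d = (-9, -15);  v_rel = (-2, -6),  |v_rel|² = 40
v_rel×d = (-2)·(-15) − (-6)·(-9) = -24
since m = R²·40 − (-24)²:  R² = (576 + 6184) / 40 = 169
R = √169 = 13  ⇒  r_B = 13 − 7 = 6

rB=6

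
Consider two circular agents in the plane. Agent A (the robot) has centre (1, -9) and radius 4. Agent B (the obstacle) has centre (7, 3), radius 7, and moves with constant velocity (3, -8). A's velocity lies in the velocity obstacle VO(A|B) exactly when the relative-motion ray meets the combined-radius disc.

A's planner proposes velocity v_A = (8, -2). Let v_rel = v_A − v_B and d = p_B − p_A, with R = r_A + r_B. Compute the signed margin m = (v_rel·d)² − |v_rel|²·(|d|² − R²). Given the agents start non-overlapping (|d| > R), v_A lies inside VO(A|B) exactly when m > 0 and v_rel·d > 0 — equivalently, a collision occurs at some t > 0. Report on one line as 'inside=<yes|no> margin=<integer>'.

d = (6, 12),  |d|² = 180;  R = 4+7 = 11,  c = 180−11² = 59
v_rel = (5, 6),  |v_rel|² = 61;  v_rel·d = (5)·(6) + (6)·(12) = 102
61·t² − 204·t + 59 = 0  ⇒  m = 102² − 61·59 = 6805
m = 6805 > 0,  v_rel·d = 102 > 0  ⇒  inside

inside=yes margin=6805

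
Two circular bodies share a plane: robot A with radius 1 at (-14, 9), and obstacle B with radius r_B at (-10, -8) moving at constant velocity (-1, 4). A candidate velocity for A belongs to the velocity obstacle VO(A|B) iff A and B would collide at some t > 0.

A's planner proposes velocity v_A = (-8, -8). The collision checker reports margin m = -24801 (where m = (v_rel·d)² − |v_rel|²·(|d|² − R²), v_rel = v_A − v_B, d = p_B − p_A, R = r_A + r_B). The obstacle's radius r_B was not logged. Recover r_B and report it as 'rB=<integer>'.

m = -24801
d = (4, -17);  v_rel = (-7, -12),  |v_rel|² = 193
v_rel×d = (-7)·(-17) − (-12)·(4) = 167
since m = R²·193 − 167²:  R² = (27889 + -24801) / 193 = 16
R = √16 = 4  ⇒  r_B = 4 − 1 = 3

rB=3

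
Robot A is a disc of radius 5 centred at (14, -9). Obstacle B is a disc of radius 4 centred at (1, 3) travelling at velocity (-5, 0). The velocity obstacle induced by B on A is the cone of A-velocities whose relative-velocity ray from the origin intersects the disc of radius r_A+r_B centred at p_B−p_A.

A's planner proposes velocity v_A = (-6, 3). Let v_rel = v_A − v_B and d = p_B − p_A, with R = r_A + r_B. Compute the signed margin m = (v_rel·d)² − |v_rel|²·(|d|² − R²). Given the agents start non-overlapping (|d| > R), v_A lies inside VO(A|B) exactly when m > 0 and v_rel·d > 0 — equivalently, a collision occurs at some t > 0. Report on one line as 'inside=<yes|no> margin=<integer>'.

d = (-13, 12),  |d|² = 313;  R = 5+4 = 9,  c = 313−9² = 232
v_rel = (-1, 3),  |v_rel|² = 10;  v_rel·d = (-1)·(-13) + (3)·(12) = 49
10·t² − 98·t + 232 = 0  ⇒  m = 49² − 10·232 = 81
m = 81 > 0,  v_rel·d = 49 > 0  ⇒  inside

inside=yes margin=81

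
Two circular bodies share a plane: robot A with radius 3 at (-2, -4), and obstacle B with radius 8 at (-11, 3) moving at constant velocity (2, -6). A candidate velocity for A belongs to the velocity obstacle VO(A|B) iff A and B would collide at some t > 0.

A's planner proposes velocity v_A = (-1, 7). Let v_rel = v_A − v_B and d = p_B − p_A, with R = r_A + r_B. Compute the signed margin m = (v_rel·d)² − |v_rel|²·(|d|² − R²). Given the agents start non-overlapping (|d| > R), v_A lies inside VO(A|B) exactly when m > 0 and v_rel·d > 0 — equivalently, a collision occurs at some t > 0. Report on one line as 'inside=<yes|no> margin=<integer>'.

d = (-9, 7),  |d|² = 130;  R = 3+8 = 11,  c = 130−11² = 9
v_rel = (-3, 13),  |v_rel|² = 178;  v_rel·d = (-3)·(-9) + (13)·(7) = 118
178·t² − 236·t + 9 = 0  ⇒  m = 118² − 178·9 = 12322
m = 12322 > 0,  v_rel·d = 118 > 0  ⇒  inside

inside=yes margin=12322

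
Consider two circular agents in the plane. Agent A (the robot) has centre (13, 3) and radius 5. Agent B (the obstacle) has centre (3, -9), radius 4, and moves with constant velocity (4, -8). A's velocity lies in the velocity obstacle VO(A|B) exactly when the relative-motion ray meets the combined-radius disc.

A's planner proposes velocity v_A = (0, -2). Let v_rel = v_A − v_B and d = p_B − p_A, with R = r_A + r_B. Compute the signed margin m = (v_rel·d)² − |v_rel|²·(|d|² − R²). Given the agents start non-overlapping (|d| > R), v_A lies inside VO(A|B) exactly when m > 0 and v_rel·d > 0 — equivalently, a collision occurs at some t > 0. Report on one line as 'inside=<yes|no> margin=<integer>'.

d = (-10, -12),  |d|² = 244;  R = 5+4 = 9,  c = 244−9² = 163
v_rel = (-4, 6),  |v_rel|² = 52;  v_rel·d = (-4)·(-10) + (6)·(-12) = -32
52·t² + 64·t + 163 = 0  ⇒  m = (-32)² − 52·163 = -7452
m = -7452 < 0,  v_rel·d = -32 < 0  ⇒  outside

inside=no margin=-7452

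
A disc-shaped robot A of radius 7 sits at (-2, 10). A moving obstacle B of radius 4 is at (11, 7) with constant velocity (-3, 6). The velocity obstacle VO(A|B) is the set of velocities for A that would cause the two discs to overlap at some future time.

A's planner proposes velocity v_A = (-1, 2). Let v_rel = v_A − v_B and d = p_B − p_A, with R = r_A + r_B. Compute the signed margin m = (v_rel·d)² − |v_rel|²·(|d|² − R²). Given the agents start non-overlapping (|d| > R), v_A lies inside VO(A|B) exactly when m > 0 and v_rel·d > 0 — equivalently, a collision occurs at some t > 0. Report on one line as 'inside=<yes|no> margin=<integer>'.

d = (13, -3),  |d|² = 178;  R = 7+4 = 11,  c = 178−11² = 57
v_rel = (2, -4),  |v_rel|² = 20;  v_rel·d = (2)·(13) + (-4)·(-3) = 38
20·t² − 76·t + 57 = 0  ⇒  m = 38² − 20·57 = 304
m = 304 > 0,  v_rel·d = 38 > 0  ⇒  inside

inside=yes margin=304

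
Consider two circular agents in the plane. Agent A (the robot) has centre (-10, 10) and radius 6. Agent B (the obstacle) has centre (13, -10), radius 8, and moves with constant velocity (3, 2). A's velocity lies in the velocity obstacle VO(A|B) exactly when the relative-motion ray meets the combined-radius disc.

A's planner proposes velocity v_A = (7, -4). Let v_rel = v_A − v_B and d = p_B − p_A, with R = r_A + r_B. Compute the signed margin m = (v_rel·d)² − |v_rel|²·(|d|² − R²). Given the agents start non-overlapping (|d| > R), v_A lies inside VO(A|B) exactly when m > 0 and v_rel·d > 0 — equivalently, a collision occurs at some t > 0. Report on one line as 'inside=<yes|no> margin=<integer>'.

d = (23, -20),  |d|² = 929;  R = 6+8 = 14,  c = 929−14² = 733
v_rel = (4, -6),  |v_rel|² = 52;  v_rel·d = (4)·(23) + (-6)·(-20) = 212
52·t² − 424·t + 733 = 0  ⇒  m = 212² − 52·733 = 6828
m = 6828 > 0,  v_rel·d = 212 > 0  ⇒  inside

inside=yes margin=6828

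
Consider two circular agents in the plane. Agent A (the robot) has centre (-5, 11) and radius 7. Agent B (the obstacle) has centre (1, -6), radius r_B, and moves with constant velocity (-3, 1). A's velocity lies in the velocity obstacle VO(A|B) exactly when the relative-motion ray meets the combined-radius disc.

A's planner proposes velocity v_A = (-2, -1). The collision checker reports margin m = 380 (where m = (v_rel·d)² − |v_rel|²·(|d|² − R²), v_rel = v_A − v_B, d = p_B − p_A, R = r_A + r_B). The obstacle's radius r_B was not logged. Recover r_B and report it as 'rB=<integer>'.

m = 380
d = (6, -17);  v_rel = (1, -2),  |v_rel|² = 5
v_rel×d = (1)·(-17) − (-2)·(6) = -5
since m = R²·5 − (-5)²:  R² = (25 + 380) / 5 = 81
R = √81 = 9  ⇒  r_B = 9 − 7 = 2

rB=2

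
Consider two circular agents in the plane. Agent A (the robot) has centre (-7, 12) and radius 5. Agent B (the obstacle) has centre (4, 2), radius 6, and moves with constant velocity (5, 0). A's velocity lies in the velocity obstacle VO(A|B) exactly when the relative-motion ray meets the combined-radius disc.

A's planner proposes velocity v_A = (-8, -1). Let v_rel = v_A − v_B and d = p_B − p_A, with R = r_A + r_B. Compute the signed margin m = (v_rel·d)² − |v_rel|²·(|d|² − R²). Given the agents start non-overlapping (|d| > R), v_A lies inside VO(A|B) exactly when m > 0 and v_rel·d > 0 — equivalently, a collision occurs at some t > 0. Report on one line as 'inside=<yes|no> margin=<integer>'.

d = (11, -10),  |d|² = 221;  R = 5+6 = 11,  c = 221−11² = 100
v_rel = (-13, -1),  |v_rel|² = 170;  v_rel·d = (-13)·(11) + (-1)·(-10) = -133
170·t² + 266·t + 100 = 0  ⇒  m = (-133)² − 170·100 = 689
m = 689 > 0,  v_rel·d = -133 < 0  ⇒  outside

inside=no margin=689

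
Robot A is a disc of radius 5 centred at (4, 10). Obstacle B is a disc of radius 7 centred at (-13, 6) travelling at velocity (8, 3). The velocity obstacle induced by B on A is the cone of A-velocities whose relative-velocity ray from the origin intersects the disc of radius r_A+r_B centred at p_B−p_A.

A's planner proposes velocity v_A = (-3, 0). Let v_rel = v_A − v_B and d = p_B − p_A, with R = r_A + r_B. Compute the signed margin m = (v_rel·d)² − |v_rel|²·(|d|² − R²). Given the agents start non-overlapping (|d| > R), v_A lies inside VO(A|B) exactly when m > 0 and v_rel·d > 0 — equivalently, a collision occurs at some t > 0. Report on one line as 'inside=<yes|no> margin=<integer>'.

d = (-17, -4),  |d|² = 305;  R = 5+7 = 12,  c = 305−12² = 161
v_rel = (-11, -3),  |v_rel|² = 130;  v_rel·d = (-11)·(-17) + (-3)·(-4) = 199
130·t² − 398·t + 161 = 0  ⇒  m = 199² − 130·161 = 18671
m = 18671 > 0,  v_rel·d = 199 > 0  ⇒  inside

inside=yes margin=18671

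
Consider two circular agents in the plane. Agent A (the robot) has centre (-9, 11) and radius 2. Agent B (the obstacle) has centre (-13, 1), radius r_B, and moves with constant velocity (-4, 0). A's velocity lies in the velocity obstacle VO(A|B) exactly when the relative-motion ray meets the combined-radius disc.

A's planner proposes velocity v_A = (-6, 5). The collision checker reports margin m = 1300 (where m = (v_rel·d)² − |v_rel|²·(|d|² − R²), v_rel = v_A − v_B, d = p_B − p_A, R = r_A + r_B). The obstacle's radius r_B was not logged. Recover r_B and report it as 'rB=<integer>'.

m = 1300
d = (-4, -10);  v_rel = (-2, 5),  |v_rel|² = 29
v_rel×d = (-2)·(-10) − (5)·(-4) = 40
since m = R²·29 − 40²:  R² = (1600 + 1300) / 29 = 100
R = √100 = 10  ⇒  r_B = 10 − 2 = 8

rB=8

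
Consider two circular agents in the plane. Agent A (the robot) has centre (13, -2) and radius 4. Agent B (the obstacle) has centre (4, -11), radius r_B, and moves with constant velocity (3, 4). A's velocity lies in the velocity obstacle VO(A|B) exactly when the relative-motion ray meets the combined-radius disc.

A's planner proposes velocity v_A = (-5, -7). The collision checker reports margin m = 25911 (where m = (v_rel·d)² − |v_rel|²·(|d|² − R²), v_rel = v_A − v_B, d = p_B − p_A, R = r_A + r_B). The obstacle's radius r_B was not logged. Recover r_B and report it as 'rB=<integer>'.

m = 25911
d = (-9, -9);  v_rel = (-8, -11),  |v_rel|² = 185
v_rel×d = (-8)·(-9) − (-11)·(-9) = -27
since m = R²·185 − (-27)²:  R² = (729 + 25911) / 185 = 144
R = √144 = 12  ⇒  r_B = 12 − 4 = 8

rB=8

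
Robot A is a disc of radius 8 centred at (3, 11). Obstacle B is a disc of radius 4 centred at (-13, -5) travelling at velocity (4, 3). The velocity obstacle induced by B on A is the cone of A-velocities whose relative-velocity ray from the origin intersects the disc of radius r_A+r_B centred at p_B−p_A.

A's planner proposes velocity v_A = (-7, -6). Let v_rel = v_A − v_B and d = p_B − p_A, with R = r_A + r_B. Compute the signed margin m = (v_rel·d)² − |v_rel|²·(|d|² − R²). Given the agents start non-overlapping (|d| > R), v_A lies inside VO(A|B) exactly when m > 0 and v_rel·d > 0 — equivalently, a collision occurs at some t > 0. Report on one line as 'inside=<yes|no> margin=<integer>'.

d = (-16, -16),  |d|² = 512;  R = 8+4 = 12,  c = 512−12² = 368
v_rel = (-11, -9),  |v_rel|² = 202;  v_rel·d = (-11)·(-16) + (-9)·(-16) = 320
202·t² − 640·t + 368 = 0  ⇒  m = 320² − 202·368 = 28064
m = 28064 > 0,  v_rel·d = 320 > 0  ⇒  inside

inside=yes margin=28064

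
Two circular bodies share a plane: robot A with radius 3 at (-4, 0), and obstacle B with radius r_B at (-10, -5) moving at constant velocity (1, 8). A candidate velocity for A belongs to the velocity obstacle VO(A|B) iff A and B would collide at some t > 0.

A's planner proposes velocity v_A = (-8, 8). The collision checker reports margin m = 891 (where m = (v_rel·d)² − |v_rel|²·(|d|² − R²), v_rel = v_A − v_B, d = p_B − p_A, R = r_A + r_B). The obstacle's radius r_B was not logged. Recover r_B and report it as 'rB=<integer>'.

m = 891
d = (-6, -5);  v_rel = (-9, 0),  |v_rel|² = 81
v_rel×d = (-9)·(-5) − (0)·(-6) = 45
since m = R²·81 − 45²:  R² = (2025 + 891) / 81 = 36
R = √36 = 6  ⇒  r_B = 6 − 3 = 3

rB=3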